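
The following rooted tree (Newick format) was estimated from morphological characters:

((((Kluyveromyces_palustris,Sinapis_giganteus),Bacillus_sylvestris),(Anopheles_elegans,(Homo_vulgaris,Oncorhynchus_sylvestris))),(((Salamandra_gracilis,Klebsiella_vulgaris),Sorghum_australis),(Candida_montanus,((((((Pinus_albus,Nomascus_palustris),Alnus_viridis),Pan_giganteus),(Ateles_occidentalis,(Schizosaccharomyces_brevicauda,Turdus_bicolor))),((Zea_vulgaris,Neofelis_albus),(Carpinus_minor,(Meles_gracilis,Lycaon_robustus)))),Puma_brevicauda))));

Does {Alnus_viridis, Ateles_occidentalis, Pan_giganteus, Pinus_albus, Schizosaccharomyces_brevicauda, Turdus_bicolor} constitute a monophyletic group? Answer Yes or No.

The MRCA of the listed taxa subtends ((((Pinus_albus,Nomascus_palustris),Alnus_viridis),Pan_giganteus),(Ateles_occidentalis,(Schizosaccharomyces_brevicauda,Turdus_bicolor))).
That clade also contains Nomascus_palustris, which is not in the proposed group, so the group is not monophyletic.

No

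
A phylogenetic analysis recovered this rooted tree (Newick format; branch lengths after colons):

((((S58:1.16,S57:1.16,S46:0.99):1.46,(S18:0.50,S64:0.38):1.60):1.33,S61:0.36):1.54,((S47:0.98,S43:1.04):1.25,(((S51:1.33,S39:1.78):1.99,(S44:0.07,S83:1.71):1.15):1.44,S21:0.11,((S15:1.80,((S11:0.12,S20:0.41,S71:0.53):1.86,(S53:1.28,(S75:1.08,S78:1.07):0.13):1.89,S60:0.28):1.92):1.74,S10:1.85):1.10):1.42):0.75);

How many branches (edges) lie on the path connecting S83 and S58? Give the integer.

9

The MRCA of S83 and S58 is the root of the tree.
From S83 up to that node: 5 branches. From S58 up to the same node: 4 branches. Total: 5 + 4 = 9.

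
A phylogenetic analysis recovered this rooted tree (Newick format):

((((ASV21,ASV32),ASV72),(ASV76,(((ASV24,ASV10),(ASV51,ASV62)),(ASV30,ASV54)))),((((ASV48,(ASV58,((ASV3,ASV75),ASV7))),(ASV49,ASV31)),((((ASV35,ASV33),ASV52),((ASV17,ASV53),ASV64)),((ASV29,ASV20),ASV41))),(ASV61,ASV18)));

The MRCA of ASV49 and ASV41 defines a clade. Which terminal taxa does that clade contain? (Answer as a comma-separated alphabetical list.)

ASV17, ASV20, ASV29, ASV3, ASV31, ASV33, ASV35, ASV41, ASV48, ASV49, ASV52, ASV53, ASV58, ASV64, ASV7, ASV75

Tracing ASV49: it sits inside (ASV49,ASV31).
Tracing ASV41: it sits inside ((ASV29,ASV20),ASV41).
The smallest clade enclosing both is (((ASV48,(ASV58,((ASV3,ASV75),ASV7))),(ASV49,ASV31)),((((ASV35,ASV33),ASV52),((ASV17,ASV53),ASV64)),((ASV29,ASV20),ASV41))); the answer is its 16 terminal taxa in alphabetical order.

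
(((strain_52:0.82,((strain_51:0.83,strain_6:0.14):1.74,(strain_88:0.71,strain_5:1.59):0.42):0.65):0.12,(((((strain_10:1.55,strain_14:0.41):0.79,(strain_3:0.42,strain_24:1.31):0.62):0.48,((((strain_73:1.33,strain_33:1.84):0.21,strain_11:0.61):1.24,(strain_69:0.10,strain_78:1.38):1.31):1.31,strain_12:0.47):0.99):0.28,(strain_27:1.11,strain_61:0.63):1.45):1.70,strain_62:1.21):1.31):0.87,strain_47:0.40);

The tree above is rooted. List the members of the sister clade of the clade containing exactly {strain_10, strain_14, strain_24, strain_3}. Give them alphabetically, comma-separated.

strain_11, strain_12, strain_33, strain_69, strain_73, strain_78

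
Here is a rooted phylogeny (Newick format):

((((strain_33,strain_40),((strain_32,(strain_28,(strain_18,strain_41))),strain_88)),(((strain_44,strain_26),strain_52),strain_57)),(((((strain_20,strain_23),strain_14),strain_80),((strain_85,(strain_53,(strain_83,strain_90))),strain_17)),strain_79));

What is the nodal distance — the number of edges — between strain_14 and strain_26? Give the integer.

The MRCA of strain_14 and strain_26 is the root of the tree.
From strain_14 up to that node: 5 branches. From strain_26 up to the same node: 5 branches. Total: 5 + 5 = 10.

10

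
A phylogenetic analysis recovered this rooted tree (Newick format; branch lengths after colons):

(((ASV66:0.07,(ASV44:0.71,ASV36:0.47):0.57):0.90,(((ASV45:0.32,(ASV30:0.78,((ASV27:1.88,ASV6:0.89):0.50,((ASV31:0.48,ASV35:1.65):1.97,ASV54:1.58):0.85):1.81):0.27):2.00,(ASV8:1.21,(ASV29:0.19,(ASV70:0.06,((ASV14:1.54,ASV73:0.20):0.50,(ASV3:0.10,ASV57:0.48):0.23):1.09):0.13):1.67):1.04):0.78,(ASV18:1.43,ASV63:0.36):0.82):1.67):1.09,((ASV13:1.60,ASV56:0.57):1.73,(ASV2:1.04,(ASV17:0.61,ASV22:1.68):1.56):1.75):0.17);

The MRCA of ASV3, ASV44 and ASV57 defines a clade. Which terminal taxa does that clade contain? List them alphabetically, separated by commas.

Tracing ASV3: it sits inside (ASV3,ASV57).
Tracing ASV44: it sits inside (ASV44,ASV36).
Tracing ASV57: it sits inside (ASV3,ASV57).
The smallest clade enclosing all 3 is ((ASV66,(ASV44,ASV36)),(((ASV45,(ASV30,((ASV27,ASV6),((ASV31,ASV35),ASV54)))),(ASV8,(ASV29,(ASV70,((ASV14,ASV73),(ASV3,ASV57)))))),(ASV18,ASV63))); the answer is its 19 terminal taxa in alphabetical order.

ASV14, ASV18, ASV27, ASV29, ASV3, ASV30, ASV31, ASV35, ASV36, ASV44, ASV45, ASV54, ASV57, ASV6, ASV63, ASV66, ASV70, ASV73, ASV8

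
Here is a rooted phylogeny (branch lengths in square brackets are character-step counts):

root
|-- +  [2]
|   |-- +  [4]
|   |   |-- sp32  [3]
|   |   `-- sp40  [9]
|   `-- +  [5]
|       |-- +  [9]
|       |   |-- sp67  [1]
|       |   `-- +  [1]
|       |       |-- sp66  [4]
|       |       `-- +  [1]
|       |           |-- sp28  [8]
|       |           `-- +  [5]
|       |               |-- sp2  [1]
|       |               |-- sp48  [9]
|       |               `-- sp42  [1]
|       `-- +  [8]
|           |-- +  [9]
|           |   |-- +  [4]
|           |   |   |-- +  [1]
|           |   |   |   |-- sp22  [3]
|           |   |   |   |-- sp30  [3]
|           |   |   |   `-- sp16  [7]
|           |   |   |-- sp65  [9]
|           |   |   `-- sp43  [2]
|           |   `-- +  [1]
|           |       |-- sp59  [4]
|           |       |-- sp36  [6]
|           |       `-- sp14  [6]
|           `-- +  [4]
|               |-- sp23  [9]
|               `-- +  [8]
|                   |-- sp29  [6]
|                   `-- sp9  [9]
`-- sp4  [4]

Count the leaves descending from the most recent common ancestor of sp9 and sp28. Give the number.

17

The MRCA of sp9 and sp28 is the node subtending ((sp67,(sp66,(sp28,(sp2,sp48,sp42)))),((((sp22,sp30,sp16),sp65,sp43),(sp59,sp36,sp14)),(sp23,(sp29,sp9)))).
That clade contains 17 terminal taxa: sp14, sp16, sp2, sp22, sp23, sp28, sp29, sp30, sp36, sp42, sp43, sp48, sp59, sp65, sp66, sp67, sp9.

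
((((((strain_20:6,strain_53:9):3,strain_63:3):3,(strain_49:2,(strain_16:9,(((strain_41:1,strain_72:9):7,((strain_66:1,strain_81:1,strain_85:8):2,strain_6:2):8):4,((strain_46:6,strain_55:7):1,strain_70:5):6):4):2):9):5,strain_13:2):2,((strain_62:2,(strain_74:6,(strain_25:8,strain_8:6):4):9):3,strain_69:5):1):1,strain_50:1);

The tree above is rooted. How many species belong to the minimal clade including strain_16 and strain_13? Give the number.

15

The MRCA of strain_16 and strain_13 is the node subtending ((((strain_20,strain_53),strain_63),(strain_49,(strain_16,(((strain_41,strain_72),((strain_66,strain_81,strain_85),strain_6)),((strain_46,strain_55),strain_70))))),strain_13).
That clade contains 15 terminal taxa: strain_13, strain_16, strain_20, strain_41, strain_46, strain_49, strain_53, strain_55, strain_6, strain_63, strain_66, strain_70, strain_72, strain_81, strain_85.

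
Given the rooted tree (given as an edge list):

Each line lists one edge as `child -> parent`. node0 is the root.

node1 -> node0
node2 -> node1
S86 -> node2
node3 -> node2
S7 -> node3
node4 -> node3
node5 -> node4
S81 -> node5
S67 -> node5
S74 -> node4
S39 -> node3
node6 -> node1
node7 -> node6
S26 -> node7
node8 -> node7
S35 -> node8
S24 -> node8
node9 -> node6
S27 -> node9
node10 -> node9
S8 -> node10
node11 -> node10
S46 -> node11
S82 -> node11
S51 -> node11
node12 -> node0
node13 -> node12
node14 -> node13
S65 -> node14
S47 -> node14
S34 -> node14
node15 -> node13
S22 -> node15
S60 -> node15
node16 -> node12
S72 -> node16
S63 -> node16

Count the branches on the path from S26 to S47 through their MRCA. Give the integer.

8

The MRCA of S26 and S47 is the root of the tree.
From S26 up to that node: 4 branches. From S47 up to the same node: 4 branches. Total: 4 + 4 = 8.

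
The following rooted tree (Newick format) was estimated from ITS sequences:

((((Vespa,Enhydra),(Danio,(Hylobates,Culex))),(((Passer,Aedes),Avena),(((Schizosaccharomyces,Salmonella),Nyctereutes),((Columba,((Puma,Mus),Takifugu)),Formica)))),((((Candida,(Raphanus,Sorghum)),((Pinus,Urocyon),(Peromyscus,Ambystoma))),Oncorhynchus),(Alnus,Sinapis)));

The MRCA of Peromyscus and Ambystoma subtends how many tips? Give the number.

2

The MRCA of Peromyscus and Ambystoma is the node subtending (Peromyscus,Ambystoma).
That clade contains 2 terminal taxa: Ambystoma, Peromyscus.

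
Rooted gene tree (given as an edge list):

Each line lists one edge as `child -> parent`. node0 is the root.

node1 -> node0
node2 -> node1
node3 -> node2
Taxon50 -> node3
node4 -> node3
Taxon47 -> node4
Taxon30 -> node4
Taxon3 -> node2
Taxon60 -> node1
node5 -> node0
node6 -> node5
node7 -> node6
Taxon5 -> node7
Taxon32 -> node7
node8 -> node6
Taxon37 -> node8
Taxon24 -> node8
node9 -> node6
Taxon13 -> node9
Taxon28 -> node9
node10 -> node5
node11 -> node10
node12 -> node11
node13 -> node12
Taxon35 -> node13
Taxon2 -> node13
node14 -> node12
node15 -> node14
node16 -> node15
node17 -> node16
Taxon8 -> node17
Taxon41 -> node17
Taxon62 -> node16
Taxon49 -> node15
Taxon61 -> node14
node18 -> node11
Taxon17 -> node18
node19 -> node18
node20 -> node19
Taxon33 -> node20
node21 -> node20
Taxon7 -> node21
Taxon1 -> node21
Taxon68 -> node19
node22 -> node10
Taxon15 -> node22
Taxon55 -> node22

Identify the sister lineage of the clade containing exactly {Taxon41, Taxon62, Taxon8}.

The clade containing exactly {Taxon41, Taxon62, Taxon8} attaches to the tree at the node subtending (((Taxon8,Taxon41),Taxon62),Taxon49).
The other lineage descending from that same node — the sister group — is the single tip Taxon49.

Taxon49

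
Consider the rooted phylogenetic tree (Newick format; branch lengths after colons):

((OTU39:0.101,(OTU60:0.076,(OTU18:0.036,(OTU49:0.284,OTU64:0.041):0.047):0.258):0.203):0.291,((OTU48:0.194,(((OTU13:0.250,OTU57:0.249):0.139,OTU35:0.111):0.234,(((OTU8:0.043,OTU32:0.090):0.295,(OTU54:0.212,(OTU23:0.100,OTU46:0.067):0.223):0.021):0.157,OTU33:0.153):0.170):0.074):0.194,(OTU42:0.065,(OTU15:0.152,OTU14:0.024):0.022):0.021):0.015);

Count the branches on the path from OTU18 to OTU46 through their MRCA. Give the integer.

12

The MRCA of OTU18 and OTU46 is the root of the tree.
From OTU18 up to that node: 4 branches. From OTU46 up to the same node: 8 branches. Total: 4 + 8 = 12.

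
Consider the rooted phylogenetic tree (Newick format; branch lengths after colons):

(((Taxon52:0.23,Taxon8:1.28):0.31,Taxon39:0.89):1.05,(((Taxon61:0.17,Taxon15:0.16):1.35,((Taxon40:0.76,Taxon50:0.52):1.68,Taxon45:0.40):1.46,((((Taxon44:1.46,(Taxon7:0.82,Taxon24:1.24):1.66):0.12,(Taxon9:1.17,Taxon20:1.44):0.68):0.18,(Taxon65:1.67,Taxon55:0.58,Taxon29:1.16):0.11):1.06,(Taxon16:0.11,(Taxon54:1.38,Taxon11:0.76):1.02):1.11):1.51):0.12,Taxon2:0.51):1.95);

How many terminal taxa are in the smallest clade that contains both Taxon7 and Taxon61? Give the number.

16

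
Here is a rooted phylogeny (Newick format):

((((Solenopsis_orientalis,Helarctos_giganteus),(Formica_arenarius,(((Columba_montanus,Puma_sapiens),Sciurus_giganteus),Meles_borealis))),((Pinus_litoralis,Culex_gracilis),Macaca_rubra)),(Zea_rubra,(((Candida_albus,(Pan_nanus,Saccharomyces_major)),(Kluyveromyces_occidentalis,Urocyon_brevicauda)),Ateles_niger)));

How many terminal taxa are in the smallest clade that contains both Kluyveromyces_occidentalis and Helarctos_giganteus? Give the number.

17

The MRCA of Kluyveromyces_occidentalis and Helarctos_giganteus is the root, so the clade is the entire tree.
That clade contains 17 terminal taxa: Ateles_niger, Candida_albus, Columba_montanus, Culex_gracilis, Formica_arenarius, Helarctos_giganteus, Kluyveromyces_occidentalis, Macaca_rubra, Meles_borealis, Pan_nanus, Pinus_litoralis, Puma_sapiens, Saccharomyces_major, Sciurus_giganteus, Solenopsis_orientalis, Urocyon_brevicauda, Zea_rubra.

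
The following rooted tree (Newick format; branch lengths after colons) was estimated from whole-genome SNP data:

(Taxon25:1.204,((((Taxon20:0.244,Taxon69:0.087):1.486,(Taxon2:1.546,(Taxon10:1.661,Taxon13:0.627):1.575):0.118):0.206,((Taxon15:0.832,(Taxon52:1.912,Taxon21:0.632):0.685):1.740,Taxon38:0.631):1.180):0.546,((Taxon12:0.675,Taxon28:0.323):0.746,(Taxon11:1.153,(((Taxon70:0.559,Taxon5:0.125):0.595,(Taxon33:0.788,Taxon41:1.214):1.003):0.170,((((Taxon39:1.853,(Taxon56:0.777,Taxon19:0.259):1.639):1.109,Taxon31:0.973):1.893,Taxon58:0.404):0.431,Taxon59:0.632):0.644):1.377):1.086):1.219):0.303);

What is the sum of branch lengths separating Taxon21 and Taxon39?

The path runs Taxon21 → … → MRCA → … → Taxon39; the MRCA is the node subtending ((((Taxon20,Taxon69),(Taxon2,(Taxon10,Taxon13))),((Taxon15,(Taxon52,Taxon21)),Taxon38)),((Taxon12,Taxon28),(Taxon11,(((Taxon70,Taxon5),(Taxon33,Taxon41)),((((Taxon39,(Taxon56,Taxon19)),Taxon31),Taxon58),Taxon59))))).
Branch lengths along that path: 0.632 + 0.685 + 1.740 + 1.180 + 0.546 + 1.219 + 1.086 + 1.377 + 0.644 + 0.431 + 1.893 + 1.109 + 1.853 = 14.395.

14.395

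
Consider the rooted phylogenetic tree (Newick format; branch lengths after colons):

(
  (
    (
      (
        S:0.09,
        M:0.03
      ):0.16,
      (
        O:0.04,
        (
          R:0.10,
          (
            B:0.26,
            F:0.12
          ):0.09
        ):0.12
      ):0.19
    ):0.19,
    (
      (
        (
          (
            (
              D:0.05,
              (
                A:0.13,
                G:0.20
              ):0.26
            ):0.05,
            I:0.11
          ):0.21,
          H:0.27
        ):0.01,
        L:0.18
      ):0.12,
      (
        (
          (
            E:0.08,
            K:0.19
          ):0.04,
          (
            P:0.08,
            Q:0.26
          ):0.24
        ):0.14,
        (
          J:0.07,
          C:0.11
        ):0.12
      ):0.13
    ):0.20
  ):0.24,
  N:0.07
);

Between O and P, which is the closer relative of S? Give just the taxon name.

O

The MRCA of S and O subtends ((S,M),(O,(R,(B,F)))) (6 taxa).
The MRCA of S and P subtends (((S,M),(O,(R,(B,F)))),(((((D,(A,G)),I),H),L),(((E,K),(P,Q)),(J,C)))) (18 taxa).
The first is nested inside the second, so S shares a more recent common ancestor with O.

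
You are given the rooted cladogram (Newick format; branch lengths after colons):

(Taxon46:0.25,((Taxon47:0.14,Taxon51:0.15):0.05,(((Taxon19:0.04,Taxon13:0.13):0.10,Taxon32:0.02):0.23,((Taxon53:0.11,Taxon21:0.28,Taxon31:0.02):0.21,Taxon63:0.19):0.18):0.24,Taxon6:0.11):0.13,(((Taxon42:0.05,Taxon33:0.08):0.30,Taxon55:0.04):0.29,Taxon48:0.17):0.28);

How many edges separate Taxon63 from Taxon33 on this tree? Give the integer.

The MRCA of Taxon63 and Taxon33 is the root of the tree.
From Taxon63 up to that node: 4 branches. From Taxon33 up to the same node: 4 branches. Total: 4 + 4 = 8.

8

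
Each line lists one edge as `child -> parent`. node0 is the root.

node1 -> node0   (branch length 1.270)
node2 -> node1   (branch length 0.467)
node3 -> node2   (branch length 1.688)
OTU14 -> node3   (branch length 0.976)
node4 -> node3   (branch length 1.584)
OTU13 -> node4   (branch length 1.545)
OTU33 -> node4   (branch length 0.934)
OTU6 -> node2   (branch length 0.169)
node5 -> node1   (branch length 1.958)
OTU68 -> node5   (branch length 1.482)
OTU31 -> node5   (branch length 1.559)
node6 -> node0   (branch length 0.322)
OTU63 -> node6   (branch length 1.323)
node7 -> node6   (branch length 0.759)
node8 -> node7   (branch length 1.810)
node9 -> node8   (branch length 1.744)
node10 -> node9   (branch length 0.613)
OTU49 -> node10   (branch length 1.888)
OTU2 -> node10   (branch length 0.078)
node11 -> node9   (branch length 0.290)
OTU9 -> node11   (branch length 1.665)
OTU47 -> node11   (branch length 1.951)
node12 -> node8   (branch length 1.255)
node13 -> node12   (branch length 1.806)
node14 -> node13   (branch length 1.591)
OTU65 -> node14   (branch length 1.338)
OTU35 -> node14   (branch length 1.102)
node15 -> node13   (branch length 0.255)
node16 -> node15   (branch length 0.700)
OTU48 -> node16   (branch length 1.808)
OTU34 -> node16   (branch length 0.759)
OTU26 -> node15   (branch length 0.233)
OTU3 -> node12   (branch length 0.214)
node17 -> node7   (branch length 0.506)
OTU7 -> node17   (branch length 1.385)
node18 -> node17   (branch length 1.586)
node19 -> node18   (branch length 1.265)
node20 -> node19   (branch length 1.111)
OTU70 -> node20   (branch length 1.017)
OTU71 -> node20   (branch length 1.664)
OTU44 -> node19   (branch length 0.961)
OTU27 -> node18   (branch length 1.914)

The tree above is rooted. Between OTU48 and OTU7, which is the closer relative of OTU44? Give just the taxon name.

OTU7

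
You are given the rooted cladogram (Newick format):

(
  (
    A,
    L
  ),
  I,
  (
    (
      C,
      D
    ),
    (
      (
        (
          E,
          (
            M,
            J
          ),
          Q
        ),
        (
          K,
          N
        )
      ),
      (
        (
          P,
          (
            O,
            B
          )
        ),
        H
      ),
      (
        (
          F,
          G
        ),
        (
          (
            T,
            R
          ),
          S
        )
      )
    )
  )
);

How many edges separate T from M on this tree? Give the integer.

8

The MRCA of T and M is the node subtending (((E,(M,J),Q),(K,N)),((P,(O,B)),H),((F,G),((T,R),S))).
From T up to that node: 4 branches. From M up to the same node: 4 branches. Total: 4 + 4 = 8.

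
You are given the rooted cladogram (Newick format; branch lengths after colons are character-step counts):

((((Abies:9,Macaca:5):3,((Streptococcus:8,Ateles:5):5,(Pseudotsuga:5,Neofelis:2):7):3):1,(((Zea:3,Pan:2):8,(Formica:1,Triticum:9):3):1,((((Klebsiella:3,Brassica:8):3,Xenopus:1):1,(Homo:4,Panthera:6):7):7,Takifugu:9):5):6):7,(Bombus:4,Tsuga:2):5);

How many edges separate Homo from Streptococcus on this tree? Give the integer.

The MRCA of Homo and Streptococcus is the node subtending (((Abies,Macaca),((Streptococcus,Ateles),(Pseudotsuga,Neofelis))),(((Zea,Pan),(Formica,Triticum)),((((Klebsiella,Brassica),Xenopus),(Homo,Panthera)),Takifugu))).
From Homo up to that node: 5 branches. From Streptococcus up to the same node: 4 branches. Total: 5 + 4 = 9.

9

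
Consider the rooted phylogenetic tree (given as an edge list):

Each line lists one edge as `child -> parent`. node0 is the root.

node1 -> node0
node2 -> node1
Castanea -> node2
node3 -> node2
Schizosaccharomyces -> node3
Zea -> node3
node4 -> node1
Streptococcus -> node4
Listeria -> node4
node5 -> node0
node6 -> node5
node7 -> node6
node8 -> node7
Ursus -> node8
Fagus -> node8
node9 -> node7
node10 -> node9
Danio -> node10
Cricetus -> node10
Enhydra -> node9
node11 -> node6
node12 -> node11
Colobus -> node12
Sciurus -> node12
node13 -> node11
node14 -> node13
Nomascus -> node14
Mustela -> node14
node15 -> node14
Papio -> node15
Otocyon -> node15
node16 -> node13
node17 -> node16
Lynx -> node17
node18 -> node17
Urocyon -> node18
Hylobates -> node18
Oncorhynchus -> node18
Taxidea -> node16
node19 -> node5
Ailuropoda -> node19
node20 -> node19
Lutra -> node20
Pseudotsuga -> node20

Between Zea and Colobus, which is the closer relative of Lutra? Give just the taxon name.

The MRCA of Lutra and Colobus subtends ((((Ursus,Fagus),((Danio,Cricetus),Enhydra)),((Colobus,Sciurus),((Nomascus,Mustela,(Papio,Otocyon)),((Lynx,(Urocyon,Hylobates,Oncorhynchus)),Taxidea)))),(Ailuropoda,(Lutra,Pseudotsuga))) (19 taxa).
The MRCA of Lutra and Zea is the root, subtending the entire tree (24 taxa).
The first is nested inside the second, so Lutra shares a more recent common ancestor with Colobus.

Colobus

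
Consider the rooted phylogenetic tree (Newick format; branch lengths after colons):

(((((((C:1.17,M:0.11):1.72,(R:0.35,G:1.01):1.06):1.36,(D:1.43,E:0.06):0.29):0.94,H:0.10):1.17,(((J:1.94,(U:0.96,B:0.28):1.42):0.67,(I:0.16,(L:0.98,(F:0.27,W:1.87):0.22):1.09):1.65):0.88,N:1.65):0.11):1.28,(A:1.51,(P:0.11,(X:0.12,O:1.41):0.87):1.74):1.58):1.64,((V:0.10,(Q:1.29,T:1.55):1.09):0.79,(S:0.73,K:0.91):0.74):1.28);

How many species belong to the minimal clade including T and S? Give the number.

The MRCA of T and S is the node subtending ((V,(Q,T)),(S,K)).
That clade contains 5 terminal taxa: K, Q, S, T, V.

5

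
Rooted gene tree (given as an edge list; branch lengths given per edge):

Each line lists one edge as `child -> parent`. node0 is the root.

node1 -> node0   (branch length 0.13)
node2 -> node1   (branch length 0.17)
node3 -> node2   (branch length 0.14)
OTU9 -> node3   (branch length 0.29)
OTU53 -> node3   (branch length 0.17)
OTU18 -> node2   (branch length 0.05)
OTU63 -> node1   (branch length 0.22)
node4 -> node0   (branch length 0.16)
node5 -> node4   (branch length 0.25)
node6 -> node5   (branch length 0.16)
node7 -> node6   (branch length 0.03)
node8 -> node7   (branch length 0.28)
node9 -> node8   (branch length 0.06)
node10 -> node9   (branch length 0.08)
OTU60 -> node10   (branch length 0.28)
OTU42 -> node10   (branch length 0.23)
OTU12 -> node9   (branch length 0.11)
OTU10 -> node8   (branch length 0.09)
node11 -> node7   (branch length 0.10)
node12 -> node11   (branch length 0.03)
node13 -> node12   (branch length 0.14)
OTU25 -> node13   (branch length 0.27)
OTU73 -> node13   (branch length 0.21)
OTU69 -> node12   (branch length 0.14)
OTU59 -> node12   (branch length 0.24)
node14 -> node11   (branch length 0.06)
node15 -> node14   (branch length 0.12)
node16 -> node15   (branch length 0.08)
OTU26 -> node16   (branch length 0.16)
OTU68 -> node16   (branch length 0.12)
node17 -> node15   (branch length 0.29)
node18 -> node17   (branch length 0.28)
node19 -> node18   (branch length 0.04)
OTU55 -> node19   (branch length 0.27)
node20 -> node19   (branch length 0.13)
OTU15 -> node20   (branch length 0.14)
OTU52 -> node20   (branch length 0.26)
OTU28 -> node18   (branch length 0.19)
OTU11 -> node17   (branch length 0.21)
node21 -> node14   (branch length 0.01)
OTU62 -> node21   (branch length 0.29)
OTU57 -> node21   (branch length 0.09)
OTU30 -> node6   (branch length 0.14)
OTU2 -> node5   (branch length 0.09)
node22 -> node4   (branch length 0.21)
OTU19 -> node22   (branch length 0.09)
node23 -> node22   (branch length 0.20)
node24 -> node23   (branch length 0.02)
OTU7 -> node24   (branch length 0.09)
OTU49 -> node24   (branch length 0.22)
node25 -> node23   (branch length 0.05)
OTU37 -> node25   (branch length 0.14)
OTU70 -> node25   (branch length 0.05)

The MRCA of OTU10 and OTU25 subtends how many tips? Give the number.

The MRCA of OTU10 and OTU25 is the node subtending ((((OTU60,OTU42),OTU12),OTU10),(((OTU25,OTU73),OTU69,OTU59),(((OTU26,OTU68),(((OTU55,(OTU15,OTU52)),OTU28),OTU11)),(OTU62,OTU57)))).
That clade contains 17 terminal taxa: OTU10, OTU11, OTU12, OTU15, OTU25, OTU26, OTU28, OTU42, OTU52, OTU55, OTU57, OTU59, OTU60, OTU62, OTU68, OTU69, OTU73.

17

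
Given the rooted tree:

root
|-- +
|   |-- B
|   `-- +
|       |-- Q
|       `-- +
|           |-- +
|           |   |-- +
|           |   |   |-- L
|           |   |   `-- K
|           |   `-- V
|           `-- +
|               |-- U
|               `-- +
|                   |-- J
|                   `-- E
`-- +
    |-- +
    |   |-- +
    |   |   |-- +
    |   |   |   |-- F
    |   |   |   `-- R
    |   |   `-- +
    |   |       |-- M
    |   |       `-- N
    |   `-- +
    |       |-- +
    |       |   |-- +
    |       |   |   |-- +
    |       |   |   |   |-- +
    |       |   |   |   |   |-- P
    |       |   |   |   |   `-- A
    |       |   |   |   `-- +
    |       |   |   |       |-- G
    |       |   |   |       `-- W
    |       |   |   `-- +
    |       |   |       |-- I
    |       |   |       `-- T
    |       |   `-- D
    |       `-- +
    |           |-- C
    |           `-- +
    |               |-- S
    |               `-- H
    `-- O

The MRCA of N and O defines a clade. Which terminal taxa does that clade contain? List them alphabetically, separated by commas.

Tracing N: it sits inside (M,N).
Tracing O: it sits inside ((((F,R),(M,N)),(((((P,A),(G,W)),(I,T)),D),(C,(S,H)))),O).
The smallest clade enclosing both is ((((F,R),(M,N)),(((((P,A),(G,W)),(I,T)),D),(C,(S,H)))),O); the answer is its 15 terminal taxa in alphabetical order.

A, C, D, F, G, H, I, M, N, O, P, R, S, T, W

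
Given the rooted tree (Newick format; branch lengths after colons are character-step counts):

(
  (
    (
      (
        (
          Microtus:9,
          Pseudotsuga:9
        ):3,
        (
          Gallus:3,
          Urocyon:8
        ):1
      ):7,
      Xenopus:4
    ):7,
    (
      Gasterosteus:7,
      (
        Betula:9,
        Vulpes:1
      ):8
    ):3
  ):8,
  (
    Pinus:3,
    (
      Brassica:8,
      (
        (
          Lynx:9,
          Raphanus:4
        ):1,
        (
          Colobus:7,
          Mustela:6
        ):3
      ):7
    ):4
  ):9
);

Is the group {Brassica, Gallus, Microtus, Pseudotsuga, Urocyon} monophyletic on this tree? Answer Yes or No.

The MRCA of the listed taxa is the root, so the smallest clade containing them is the whole tree.
That clade also contains Betula, Colobus, Gasterosteus, Lynx, Mustela, Pinus, Raphanus, Vulpes, Xenopus, which are not in the proposed group, so the group is not monophyletic.

No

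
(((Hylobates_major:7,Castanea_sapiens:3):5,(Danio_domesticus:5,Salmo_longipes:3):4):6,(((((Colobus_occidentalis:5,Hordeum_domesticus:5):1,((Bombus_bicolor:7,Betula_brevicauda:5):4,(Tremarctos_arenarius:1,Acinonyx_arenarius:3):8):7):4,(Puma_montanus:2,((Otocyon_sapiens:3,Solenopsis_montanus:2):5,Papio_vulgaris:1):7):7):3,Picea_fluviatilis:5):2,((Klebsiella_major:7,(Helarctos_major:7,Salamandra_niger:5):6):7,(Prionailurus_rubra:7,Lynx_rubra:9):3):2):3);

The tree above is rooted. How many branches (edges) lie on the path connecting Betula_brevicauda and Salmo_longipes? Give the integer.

The MRCA of Betula_brevicauda and Salmo_longipes is the root of the tree.
From Betula_brevicauda up to that node: 7 branches. From Salmo_longipes up to the same node: 3 branches. Total: 7 + 3 = 10.

10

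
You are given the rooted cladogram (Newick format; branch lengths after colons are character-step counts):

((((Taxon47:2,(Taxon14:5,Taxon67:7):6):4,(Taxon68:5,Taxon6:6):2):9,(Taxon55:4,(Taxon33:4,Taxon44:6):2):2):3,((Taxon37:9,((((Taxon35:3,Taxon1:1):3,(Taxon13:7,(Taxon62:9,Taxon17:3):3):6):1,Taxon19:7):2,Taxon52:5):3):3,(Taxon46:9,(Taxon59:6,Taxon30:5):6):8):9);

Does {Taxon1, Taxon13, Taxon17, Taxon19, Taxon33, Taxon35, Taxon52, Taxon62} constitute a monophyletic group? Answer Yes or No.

No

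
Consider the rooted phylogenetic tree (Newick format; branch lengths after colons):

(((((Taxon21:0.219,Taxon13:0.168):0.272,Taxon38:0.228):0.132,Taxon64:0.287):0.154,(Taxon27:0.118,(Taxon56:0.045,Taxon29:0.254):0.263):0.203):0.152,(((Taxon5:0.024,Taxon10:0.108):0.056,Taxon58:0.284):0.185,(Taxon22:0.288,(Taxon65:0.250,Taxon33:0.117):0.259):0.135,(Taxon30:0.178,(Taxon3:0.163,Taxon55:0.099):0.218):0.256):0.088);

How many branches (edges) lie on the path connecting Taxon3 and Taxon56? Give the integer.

The MRCA of Taxon3 and Taxon56 is the root of the tree.
From Taxon3 up to that node: 4 branches. From Taxon56 up to the same node: 4 branches. Total: 4 + 4 = 8.

8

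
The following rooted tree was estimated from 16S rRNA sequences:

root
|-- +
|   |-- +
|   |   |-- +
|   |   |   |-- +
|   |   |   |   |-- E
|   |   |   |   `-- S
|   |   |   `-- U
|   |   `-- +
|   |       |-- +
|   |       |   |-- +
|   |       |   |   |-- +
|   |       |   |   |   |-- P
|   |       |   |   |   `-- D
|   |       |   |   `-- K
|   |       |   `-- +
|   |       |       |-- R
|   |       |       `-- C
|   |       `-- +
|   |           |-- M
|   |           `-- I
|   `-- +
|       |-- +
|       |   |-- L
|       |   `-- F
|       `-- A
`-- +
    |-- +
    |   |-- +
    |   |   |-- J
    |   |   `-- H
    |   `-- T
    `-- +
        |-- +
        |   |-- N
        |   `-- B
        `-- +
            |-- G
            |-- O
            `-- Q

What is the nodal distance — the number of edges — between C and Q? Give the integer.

The MRCA of C and Q is the root of the tree.
From C up to that node: 6 branches. From Q up to the same node: 4 branches. Total: 6 + 4 = 10.

10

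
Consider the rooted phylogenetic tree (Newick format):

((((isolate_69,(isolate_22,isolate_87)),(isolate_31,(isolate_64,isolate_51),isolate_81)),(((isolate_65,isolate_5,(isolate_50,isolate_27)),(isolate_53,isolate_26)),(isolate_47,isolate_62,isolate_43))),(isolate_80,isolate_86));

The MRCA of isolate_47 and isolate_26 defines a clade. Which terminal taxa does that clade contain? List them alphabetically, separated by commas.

isolate_26, isolate_27, isolate_43, isolate_47, isolate_5, isolate_50, isolate_53, isolate_62, isolate_65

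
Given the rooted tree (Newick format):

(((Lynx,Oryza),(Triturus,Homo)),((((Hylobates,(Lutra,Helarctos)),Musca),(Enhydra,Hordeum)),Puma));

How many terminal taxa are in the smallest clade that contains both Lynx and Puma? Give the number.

11

The MRCA of Lynx and Puma is the root, so the clade is the entire tree.
That clade contains 11 terminal taxa: Enhydra, Helarctos, Homo, Hordeum, Hylobates, Lutra, Lynx, Musca, Oryza, Puma, Triturus.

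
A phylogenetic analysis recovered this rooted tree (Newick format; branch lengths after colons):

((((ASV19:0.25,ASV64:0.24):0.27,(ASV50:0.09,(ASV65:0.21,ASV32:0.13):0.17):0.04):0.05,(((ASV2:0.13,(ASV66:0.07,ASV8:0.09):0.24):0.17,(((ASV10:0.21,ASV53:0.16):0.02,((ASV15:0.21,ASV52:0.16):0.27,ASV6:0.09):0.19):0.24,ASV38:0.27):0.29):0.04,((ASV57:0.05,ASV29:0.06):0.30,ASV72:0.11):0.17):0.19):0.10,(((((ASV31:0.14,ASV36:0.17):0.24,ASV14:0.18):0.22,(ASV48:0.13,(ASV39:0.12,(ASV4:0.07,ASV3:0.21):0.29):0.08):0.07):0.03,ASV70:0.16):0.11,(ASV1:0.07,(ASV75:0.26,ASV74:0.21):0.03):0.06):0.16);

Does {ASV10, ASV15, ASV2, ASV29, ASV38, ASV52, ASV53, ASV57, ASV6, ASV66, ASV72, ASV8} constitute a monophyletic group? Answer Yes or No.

Yes

The most recent common ancestor of these taxa subtends (((ASV2,(ASV66,ASV8)),(((ASV10,ASV53),((ASV15,ASV52),ASV6)),ASV38)),((ASV57,ASV29),ASV72)).
That clade has exactly 12 tips — every listed taxon and nothing else — so the group is monophyletic.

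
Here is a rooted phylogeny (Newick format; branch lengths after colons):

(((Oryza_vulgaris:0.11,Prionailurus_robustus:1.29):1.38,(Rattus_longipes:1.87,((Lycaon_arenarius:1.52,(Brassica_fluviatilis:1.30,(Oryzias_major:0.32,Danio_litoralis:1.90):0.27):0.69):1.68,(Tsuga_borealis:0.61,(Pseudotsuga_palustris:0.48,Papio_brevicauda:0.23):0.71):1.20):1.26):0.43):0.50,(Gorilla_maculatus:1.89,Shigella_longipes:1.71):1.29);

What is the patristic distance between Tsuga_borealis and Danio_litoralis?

6.35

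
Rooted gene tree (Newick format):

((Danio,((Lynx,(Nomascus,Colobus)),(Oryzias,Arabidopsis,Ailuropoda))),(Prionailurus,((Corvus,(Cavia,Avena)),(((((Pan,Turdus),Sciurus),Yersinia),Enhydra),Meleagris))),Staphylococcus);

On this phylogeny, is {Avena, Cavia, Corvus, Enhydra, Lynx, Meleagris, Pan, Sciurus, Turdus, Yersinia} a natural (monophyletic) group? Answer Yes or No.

The MRCA of the listed taxa is the root, so the smallest clade containing them is the whole tree.
That clade also contains Ailuropoda, Arabidopsis, Colobus, Danio, Nomascus, Oryzias, Prionailurus, Staphylococcus, which are not in the proposed group, so the group is not monophyletic.

No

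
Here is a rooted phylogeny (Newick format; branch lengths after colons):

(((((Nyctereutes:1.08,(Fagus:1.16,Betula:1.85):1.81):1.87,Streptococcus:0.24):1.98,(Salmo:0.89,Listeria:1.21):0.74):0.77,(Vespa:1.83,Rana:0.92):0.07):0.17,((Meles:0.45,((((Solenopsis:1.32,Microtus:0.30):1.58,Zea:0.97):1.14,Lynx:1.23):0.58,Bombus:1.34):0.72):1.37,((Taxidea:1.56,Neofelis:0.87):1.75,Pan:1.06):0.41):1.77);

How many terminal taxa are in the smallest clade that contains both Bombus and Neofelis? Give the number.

9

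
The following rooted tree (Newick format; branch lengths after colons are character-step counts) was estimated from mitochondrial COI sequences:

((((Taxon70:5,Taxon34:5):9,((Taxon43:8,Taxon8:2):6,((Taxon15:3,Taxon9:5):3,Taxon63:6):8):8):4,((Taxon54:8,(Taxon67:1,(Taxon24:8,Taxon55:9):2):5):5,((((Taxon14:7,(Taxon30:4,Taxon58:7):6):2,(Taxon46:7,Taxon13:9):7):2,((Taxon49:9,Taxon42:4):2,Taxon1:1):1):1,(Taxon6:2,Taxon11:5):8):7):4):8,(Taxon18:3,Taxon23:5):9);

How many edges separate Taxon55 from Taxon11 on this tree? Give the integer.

7

The MRCA of Taxon55 and Taxon11 is the node subtending ((Taxon54,(Taxon67,(Taxon24,Taxon55))),((((Taxon14,(Taxon30,Taxon58)),(Taxon46,Taxon13)),((Taxon49,Taxon42),Taxon1)),(Taxon6,Taxon11))).
From Taxon55 up to that node: 4 branches. From Taxon11 up to the same node: 3 branches. Total: 4 + 3 = 7.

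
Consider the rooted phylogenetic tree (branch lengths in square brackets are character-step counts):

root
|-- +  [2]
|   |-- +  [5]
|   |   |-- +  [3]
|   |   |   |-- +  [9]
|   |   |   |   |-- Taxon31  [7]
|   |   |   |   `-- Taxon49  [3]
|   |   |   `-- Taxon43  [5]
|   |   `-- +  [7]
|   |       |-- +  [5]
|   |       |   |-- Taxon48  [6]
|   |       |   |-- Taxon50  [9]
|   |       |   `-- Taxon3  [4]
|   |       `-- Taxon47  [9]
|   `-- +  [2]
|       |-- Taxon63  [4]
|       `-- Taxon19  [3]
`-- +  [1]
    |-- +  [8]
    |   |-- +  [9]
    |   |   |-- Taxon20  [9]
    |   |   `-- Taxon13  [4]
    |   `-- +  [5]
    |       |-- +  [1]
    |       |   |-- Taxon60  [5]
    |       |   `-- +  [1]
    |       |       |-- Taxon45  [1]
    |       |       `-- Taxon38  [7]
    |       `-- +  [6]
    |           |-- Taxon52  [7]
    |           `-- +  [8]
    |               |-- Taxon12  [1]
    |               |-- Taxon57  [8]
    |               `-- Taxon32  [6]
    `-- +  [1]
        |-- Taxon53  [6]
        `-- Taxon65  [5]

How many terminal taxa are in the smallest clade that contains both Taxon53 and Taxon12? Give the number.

The MRCA of Taxon53 and Taxon12 is the node subtending (((Taxon20,Taxon13),((Taxon60,(Taxon45,Taxon38)),(Taxon52,(Taxon12,Taxon57,Taxon32)))),(Taxon53,Taxon65)).
That clade contains 11 terminal taxa: Taxon12, Taxon13, Taxon20, Taxon32, Taxon38, Taxon45, Taxon52, Taxon53, Taxon57, Taxon60, Taxon65.

11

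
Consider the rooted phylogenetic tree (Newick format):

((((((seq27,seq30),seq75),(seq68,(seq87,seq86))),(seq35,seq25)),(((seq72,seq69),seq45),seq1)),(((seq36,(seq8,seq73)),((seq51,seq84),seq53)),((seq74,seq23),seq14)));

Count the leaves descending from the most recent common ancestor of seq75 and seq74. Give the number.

21

The MRCA of seq75 and seq74 is the root, so the clade is the entire tree.
That clade contains 21 terminal taxa: seq1, seq14, seq23, seq25, seq27, seq30, seq35, seq36, seq45, seq51, seq53, seq68, seq69, seq72, seq73, seq74, seq75, seq8, seq84, seq86, seq87.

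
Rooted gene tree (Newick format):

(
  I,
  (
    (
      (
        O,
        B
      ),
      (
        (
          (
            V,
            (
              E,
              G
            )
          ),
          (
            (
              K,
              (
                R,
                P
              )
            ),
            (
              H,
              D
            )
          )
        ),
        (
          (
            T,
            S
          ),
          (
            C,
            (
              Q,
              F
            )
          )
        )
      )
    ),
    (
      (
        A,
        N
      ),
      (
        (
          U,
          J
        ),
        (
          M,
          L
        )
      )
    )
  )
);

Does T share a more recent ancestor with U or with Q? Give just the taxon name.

The MRCA of T and Q subtends ((T,S),(C,(Q,F))) (5 taxa).
The MRCA of T and U subtends (((O,B),(((V,(E,G)),((K,(R,P)),(H,D))),((T,S),(C,(Q,F))))),((A,N),((U,J),(M,L)))) (21 taxa).
The first is nested inside the second, so T shares a more recent common ancestor with Q.

Q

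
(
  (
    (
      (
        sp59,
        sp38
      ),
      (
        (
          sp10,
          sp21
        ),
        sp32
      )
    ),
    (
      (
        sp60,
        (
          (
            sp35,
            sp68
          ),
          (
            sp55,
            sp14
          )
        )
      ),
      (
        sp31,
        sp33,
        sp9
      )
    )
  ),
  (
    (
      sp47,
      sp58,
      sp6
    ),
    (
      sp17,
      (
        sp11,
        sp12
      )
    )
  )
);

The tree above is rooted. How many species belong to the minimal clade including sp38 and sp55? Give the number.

13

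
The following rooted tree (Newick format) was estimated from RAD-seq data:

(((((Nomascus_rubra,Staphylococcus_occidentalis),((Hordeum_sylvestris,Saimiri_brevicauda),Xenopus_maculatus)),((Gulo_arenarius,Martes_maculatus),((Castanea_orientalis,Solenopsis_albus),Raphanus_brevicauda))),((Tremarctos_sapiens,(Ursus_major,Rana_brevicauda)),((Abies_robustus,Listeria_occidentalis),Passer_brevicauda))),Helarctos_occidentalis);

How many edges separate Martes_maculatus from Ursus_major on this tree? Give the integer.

8

The MRCA of Martes_maculatus and Ursus_major is the node subtending ((((Nomascus_rubra,Staphylococcus_occidentalis),((Hordeum_sylvestris,Saimiri_brevicauda),Xenopus_maculatus)),((Gulo_arenarius,Martes_maculatus),((Castanea_orientalis,Solenopsis_albus),Raphanus_brevicauda))),((Tremarctos_sapiens,(Ursus_major,Rana_brevicauda)),((Abies_robustus,Listeria_occidentalis),Passer_brevicauda))).
From Martes_maculatus up to that node: 4 branches. From Ursus_major up to the same node: 4 branches. Total: 4 + 4 = 8.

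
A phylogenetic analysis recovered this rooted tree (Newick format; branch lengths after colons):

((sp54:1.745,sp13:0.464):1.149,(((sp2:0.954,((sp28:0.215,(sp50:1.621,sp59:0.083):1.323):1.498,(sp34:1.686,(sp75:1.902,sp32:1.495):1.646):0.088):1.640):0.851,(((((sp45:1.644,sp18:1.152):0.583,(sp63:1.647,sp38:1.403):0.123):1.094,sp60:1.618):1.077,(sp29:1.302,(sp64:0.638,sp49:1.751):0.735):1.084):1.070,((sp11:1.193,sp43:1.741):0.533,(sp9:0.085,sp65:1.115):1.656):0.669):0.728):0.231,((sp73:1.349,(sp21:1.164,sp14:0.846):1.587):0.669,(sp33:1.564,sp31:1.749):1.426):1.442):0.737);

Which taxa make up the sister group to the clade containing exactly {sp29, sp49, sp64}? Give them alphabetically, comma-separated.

The clade containing exactly {sp29, sp49, sp64} attaches to the tree at the node subtending ((((sp45,sp18),(sp63,sp38)),sp60),(sp29,(sp64,sp49))).
The other lineage descending from that same node — the sister group — is (((sp45,sp18),(sp63,sp38)),sp60); its 5 tips in alphabetical order are the answer.

sp18, sp38, sp45, sp60, sp63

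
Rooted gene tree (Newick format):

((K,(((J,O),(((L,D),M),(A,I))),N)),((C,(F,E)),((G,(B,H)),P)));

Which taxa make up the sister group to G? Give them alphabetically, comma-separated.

G attaches to the tree at the node subtending (G,(B,H)).
The other lineage descending from that same node — the sister group — is (B,H); its 2 tips in alphabetical order are the answer.

B, H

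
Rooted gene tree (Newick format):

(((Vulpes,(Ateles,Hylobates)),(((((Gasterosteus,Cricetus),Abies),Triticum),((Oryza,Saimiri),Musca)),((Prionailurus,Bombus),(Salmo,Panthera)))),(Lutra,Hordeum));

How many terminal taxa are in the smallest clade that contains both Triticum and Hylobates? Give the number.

The MRCA of Triticum and Hylobates is the node subtending ((Vulpes,(Ateles,Hylobates)),(((((Gasterosteus,Cricetus),Abies),Triticum),((Oryza,Saimiri),Musca)),((Prionailurus,Bombus),(Salmo,Panthera)))).
That clade contains 14 terminal taxa: Abies, Ateles, Bombus, Cricetus, Gasterosteus, Hylobates, Musca, Oryza, Panthera, Prionailurus, Saimiri, Salmo, Triticum, Vulpes.

14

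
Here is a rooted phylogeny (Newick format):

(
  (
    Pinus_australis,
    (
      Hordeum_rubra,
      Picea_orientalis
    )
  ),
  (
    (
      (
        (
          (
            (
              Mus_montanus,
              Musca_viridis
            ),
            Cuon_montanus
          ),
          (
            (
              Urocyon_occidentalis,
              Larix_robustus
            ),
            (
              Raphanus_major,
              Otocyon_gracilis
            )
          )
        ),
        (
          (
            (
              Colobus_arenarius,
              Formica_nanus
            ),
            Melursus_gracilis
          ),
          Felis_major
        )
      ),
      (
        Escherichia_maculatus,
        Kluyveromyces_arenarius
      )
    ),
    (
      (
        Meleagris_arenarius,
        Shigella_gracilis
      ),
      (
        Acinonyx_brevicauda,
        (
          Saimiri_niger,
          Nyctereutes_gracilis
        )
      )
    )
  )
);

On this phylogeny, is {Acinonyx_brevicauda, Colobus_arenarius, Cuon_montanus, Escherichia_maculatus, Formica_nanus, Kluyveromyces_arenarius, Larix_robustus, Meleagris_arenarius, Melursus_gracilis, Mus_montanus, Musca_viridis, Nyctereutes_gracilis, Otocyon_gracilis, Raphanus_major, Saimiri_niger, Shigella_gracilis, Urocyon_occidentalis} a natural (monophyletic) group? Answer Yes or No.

No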